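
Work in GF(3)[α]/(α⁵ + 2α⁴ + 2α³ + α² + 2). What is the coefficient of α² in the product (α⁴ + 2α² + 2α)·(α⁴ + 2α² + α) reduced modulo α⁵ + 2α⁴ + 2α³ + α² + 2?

0

Multiply in GF(3)[α]: (α⁴ + 2α² + 2α)·(α⁴ + 2α² + α) = α⁸ + α⁶ + α⁴ + 2α².
Reduce using α⁵ ≡ α⁴ + α³ + 2α² + 1 (mod α⁵ + 2α⁴ + 2α³ + α² + 2).
Reduced: α³.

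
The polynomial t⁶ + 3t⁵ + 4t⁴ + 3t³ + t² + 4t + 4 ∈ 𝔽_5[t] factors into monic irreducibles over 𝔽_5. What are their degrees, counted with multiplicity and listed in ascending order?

1, 1, 2, 2

Write f(t) = t⁶ + 3t⁵ + 4t⁴ + 3t³ + t² + 4t + 4.
Roots in 𝔽_5: f(0) = 4; f(1) = 0 → root; f(2) = 4; f(3) = 3; f(4) = 0 → root.
Linear factors from roots: (t + 4), (t + 1).
Complete factorization: f(t) = (t + 1)·(t + 4)·(t² + 2)·(t² + 3t + 3).
Factor degrees with multiplicity: 1 + 1 + 2 + 2 = 6.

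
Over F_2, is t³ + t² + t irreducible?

Write P(t) = t³ + t² + t.
Check for roots in F_2: P(0) = 0 → root; P(1) = 1.
P(0) = 0, so (t) divides P(t); P is reducible.

No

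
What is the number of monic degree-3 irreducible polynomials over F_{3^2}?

240

Gauss's count: N_{9}(3) = (1/3) Σ_{d|3} μ(3/d)·9^d.
Divisors of 3: 1, 3; μ(3/d) for each: -1, 1.
Σ = − 9^1 + 9^3 = 720.
N = 720/3 = 240.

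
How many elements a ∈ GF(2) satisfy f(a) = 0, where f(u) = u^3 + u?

Evaluate at each of the 2 elements of GF(2):
f(0) = 0 → root; f(1) = 0 → root.
Roots: {0, 1}.

2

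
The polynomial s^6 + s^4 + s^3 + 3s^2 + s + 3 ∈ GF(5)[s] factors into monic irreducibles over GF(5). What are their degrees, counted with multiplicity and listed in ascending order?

Write g(s) = s^6 + s^4 + s^3 + 3s^2 + s + 3.
Roots in GF(5): g(0) = 3; g(1) = 0 → root; g(2) = 0 → root; g(3) = 0 → root; g(4) = 1.
Linear factors from roots: (s + 4), (s + 3), (s + 2).
Complete factorization: g(s) = (s + 2)·(s + 3)·(s + 4)^2·(s^2 + 2s + 3).
Factor degrees with multiplicity: 1 + 1 + 1 + 1 + 2 = 6.

1, 1, 1, 1, 2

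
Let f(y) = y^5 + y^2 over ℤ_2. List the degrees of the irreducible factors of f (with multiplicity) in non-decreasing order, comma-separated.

1, 1, 1, 2

Roots in ℤ_2: f(0) = 0 → root; f(1) = 0 → root.
Linear factors from roots: (y), (y + 1).
Complete factorization: f(y) = (y + 1)·(y)^2·(y^2 + y + 1).
Factor degrees with multiplicity: 1 + 1 + 1 + 2 = 5.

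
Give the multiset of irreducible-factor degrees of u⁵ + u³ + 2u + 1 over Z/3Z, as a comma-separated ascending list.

1, 2, 2

Write h(u) = u⁵ + u³ + 2u + 1.
Roots in Z/3Z: h(0) = 1; h(1) = 2; h(2) = 0 → root.
Linear factors from roots: (u + 1).
Complete factorization: h(u) = (u + 1)·(u² + u + 2)^2.
Factor degrees with multiplicity: 1 + 2 + 2 = 5.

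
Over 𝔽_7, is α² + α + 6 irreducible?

Write P(α) = α² + α + 6.
Check for roots in 𝔽_7: P(0) = 6; P(1) = 1; P(2) = 5; P(3) = 4; P(4) = 5; P(5) = 1; P(6) = 6.
No roots. A degree-2 polynomial over a field with no linear factor is irreducible.

Yes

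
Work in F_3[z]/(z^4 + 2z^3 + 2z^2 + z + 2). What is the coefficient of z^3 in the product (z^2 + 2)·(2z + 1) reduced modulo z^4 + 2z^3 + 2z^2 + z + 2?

Multiply in F_3[z]: (z^2 + 2)·(2z + 1) = 2z^3 + z^2 + z + 2.
Reduced: 2z^3 + z^2 + z + 2.

2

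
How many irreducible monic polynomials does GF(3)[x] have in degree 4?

The number of monic irreducibles of degree 4 over GF(3) is (1/4)·Σ_{d∣4} μ(4/d) 3^d.
Divisors of 4: 1, 2, 4; μ(4/d) for each: 0, -1, 1.
Σ = − 3^2 + 3^4 = 72.
N = 72/4 = 18.

18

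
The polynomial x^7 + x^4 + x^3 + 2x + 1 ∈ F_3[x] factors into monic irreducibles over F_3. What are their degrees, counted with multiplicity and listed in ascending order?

1, 3, 3

Write f(x) = x^7 + x^4 + x^3 + 2x + 1.
Roots in F_3: f(0) = 1; f(1) = 0 → root; f(2) = 1.
Linear factors from roots: (x + 2).
Complete factorization: f(x) = (x + 2)·(x^3 + 2x + 2)·(x^3 + x^2 + 2x + 1).
Factor degrees with multiplicity: 1 + 3 + 3 = 7.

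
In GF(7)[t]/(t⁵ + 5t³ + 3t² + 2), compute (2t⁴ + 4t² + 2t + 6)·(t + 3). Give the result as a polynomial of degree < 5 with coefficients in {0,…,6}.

Multiply in GF(7)[t]: (2t⁴ + 4t² + 2t + 6)·(t + 3) = 2t⁵ + 6t⁴ + 4t³ + 5t + 4.
Reduce using t⁵ ≡ 2t³ + 4t² + 5 (mod t⁵ + 5t³ + 3t² + 2).
Reduced: 6t⁴ + t³ + t² + 5t.

6t^4 + t^3 + t^2 + 5t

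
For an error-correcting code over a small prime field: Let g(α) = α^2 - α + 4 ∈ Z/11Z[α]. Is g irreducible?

Check each element of Z/11Z for a root: g(0)=4, g(1)=4, g(2)=6, g(3)=10, g(4)=5, g(5)=2, g(6)=1, g(7)=2, g(8)=5, g(9)=10, g(10)=6.
No roots. A degree-2 polynomial over a field with no linear factor is irreducible.

Yes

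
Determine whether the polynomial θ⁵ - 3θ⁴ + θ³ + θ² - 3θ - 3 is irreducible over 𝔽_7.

Yes

Write P(θ) = θ⁵ - 3θ⁴ + θ³ + θ² - 3θ - 3.
Check for roots in 𝔽_7: P(0) = 4; P(1) = 1; P(2) = 1; P(3) = 3; P(4) = 6; P(5) = 3; P(6) = 3.
No roots, so no linear factors.
Degree-2 irreducible divisors: test the 21 monic irreducibles of degree 2 over GF(7).
None of them divide P (all give nonzero remainder).
No irreducible factor of degree ≤ 2 exists, so P is irreducible over GF(7).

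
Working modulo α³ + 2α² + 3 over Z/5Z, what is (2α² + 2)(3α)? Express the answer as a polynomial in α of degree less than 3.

3α^2 + α + 2

Multiply in Z/5Z[α]: (2α² + 2)·(3α) = α³ + α.
Reduce using α³ ≡ 3α² + 2 (mod α³ + 2α² + 3).
Reduced: 3α² + α + 2.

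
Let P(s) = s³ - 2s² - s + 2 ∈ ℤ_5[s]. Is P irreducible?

Check for roots in ℤ_5: P(0) = 2; P(1) = 0 → root; P(2) = 0 → root; P(3) = 3; P(4) = 0 → root.
P(1) = 0, so (s − 1) divides P(s); P is reducible.

No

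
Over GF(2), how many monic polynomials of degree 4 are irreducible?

3

Gauss's count: N_{2}(4) = (1/4) Σ_{d|4} μ(4/d)·2^d.
Divisors of 4: 1, 2, 4; μ(4/d) for each: 0, -1, 1.
Σ = − 2^2 + 2^4 = 12.
N = 12/4 = 3.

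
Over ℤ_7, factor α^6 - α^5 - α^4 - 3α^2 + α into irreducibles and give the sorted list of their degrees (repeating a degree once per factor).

1, 1, 1, 1, 2

Write f(α) = α^6 - α^5 - α^4 - 3α^2 + α.
Linear factors from roots: (α), (α + 3).
Complete factorization: f(α) = (α)·(α + 3)^3·(α^2 - 3α - 1).
Factor degrees with multiplicity: 1 + 1 + 1 + 1 + 2 = 6.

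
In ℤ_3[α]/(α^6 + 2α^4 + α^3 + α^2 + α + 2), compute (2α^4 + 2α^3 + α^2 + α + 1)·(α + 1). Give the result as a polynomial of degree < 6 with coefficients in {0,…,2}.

2α^5 + α^4 + 2α^2 + 2α + 1

Multiply in ℤ_3[α]: (2α^4 + 2α^3 + α^2 + α + 1)·(α + 1) = 2α^5 + α^4 + 2α^2 + 2α + 1.
Reduced: 2α^5 + α^4 + 2α^2 + 2α + 1.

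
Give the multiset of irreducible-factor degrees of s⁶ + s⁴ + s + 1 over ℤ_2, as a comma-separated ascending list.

Write g(s) = s⁶ + s⁴ + s + 1.
Roots in ℤ_2: g(0) = 1; g(1) = 0 → root.
Linear factors from roots: (s + 1).
Complete factorization: g(s) = (s + 1)·(s² + s + 1)·(s³ + s + 1).
Factor degrees with multiplicity: 1 + 2 + 3 = 6.

1, 2, 3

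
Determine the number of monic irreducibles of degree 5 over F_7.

3360

The number of monic irreducibles of degree 5 over GF(7) is (1/5)·Σ_{d∣5} μ(5/d) 7^d.
Divisors of 5: 1, 5; μ(5/d) for each: -1, 1.
Σ = − 7^1 + 7^5 = 16800.
N = 16800/5 = 3360.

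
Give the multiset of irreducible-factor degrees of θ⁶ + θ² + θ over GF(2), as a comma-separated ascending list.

Write h(θ) = θ⁶ + θ² + θ.
Roots in GF(2): h(0) = 0 → root; h(1) = 1.
Linear factors from roots: (θ).
Complete factorization: h(θ) = (θ)·(θ² + θ + 1)·(θ³ + θ² + 1).
Factor degrees with multiplicity: 1 + 2 + 3 = 6.

1, 2, 3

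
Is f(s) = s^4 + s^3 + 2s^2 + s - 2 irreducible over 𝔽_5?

Yes

Check for roots in 𝔽_5: f(0) = 3; f(1) = 3; f(2) = 2; f(3) = 2; f(4) = 4.
No roots, so no linear factors.
Degree-2 irreducible divisors: test the 10 monic irreducibles of degree 2 over GF(5).
None of them divide f (all give nonzero remainder).
No irreducible factor of degree ≤ 2 exists, so f is irreducible over GF(5).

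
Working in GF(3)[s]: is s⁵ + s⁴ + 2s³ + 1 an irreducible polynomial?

Yes

Write h(s) = s⁵ + s⁴ + 2s³ + 1.
Check for roots in GF(3): h(0) = 1; h(1) = 2; h(2) = 2.
No roots, so no linear factors.
Monic irreducibles of degree 2 over GF(3): s² + 1, s² + s + 2, s² + 2s + 2.
None of them divide h (all give nonzero remainder).
No irreducible factor of degree ≤ 2 exists, so h is irreducible over GF(3).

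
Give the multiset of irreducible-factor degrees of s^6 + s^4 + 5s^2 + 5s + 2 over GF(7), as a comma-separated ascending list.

1, 1, 2, 2

Write g(s) = s^6 + s^4 + 5s^2 + 5s + 2.
Linear factors from roots: (s + 6), (s + 5).
Complete factorization: g(s) = (s + 5)·(s + 6)·(s^2 + 4s + 6)·(s^2 + 6s + 6).
Factor degrees with multiplicity: 1 + 1 + 2 + 2 = 6.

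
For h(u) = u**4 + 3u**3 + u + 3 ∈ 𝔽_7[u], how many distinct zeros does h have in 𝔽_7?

4

Evaluate at each of the 7 elements of 𝔽_7:
h(0) = 3; h(1) = 1; h(2) = 3; h(3) = 0 → root; h(4) = 0 → root; h(5) = 0 → root; h(6) = 0 → root.
Roots: {3, 4, 5, 6}.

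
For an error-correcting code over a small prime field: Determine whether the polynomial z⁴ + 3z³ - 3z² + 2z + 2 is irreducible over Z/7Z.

Yes

Write f(z) = z⁴ + 3z³ - 3z² + 2z + 2.
Check for roots in Z/7Z: f(0) = 2; f(1) = 5; f(2) = 6; f(3) = 3; f(4) = 4; f(5) = 6; f(6) = 2.
No roots, so no linear factors.
Degree-2 irreducible divisors: test the 21 monic irreducibles of degree 2 over GF(7).
None of them divide f (all give nonzero remainder).
No irreducible factor of degree ≤ 2 exists, so f is irreducible over GF(7).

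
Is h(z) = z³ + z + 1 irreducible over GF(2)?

Yes

Check for roots in GF(2): h(0) = 1; h(1) = 1.
No roots. A degree-3 polynomial over a field with no linear factor is irreducible.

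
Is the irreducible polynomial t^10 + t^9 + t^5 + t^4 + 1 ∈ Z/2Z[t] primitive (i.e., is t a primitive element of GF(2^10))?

No

Write f(t) = t^10 + t^9 + t^5 + t^4 + 1.
|GF(2^10)^×| = 2^10 − 1 = 1023. Prime factorization: 1023 = 3·11·31.
f is primitive ⇔ t has order 1023 in GF(2)[t]/(f), i.e. t^(1023/q) ≠ 1 for each prime q | 1023.
t^(341) mod f = 1
t^(93) mod f = t^7 + t^5 + t^4 + t^2 + 1.
t^(33) mod f = t^7 + t^6 + t^5 + t^4 + t + 1.
Since t^(341) = 1, the order of t divides 341 < 1023; not primitive.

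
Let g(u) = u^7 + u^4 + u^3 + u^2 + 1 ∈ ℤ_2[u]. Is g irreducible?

Yes

Check for roots in ℤ_2: g(0) = 1; g(1) = 1.
No roots, so no linear factors.
Monic irreducibles of degree 2 over GF(2): u^2 + u + 1.
None of them divide g (all give nonzero remainder).
Monic irreducibles of degree 3 over GF(2): u^3 + u + 1, u^3 + u^2 + 1.
None of them divide g (all give nonzero remainder).
No irreducible factor of degree ≤ 3 exists, so g is irreducible over GF(2).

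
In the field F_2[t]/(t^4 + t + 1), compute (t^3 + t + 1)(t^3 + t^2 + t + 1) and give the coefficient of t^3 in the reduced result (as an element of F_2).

Multiply in F_2[t]: (t^3 + t + 1)·(t^3 + t^2 + t + 1) = t^6 + t^5 + t^3 + 1.
Reduce using t^4 ≡ t + 1 (mod t^4 + t + 1).
Reduced: t + 1.

0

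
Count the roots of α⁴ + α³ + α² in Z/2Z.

Write P(α) = α⁴ + α³ + α².
Evaluate at each of the 2 elements of Z/2Z:
P(0) = 0 → root; P(1) = 1.
Roots: {0}.

1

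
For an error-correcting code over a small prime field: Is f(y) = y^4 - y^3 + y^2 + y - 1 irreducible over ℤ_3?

Yes

Check for roots in ℤ_3: f(0) = 2; f(1) = 1; f(2) = 1.
No roots, so no linear factors.
Monic irreducibles of degree 2 over GF(3): y^2 + 1, y^2 + y - 1, y^2 - y - 1.
None of them divide f (all give nonzero remainder).
No irreducible factor of degree ≤ 2 exists, so f is irreducible over GF(3).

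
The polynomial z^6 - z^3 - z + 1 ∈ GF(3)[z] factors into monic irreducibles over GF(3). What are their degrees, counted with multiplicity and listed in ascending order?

Write h(z) = z^6 - z^3 - z + 1.
Roots in GF(3): h(0) = 1; h(1) = 0 → root; h(2) = 1.
Linear factors from roots: (z - 1).
Complete factorization: h(z) = (z - 1)·(z^2 + 1)·(z^3 + z^2 - 1).
Factor degrees with multiplicity: 1 + 2 + 3 = 6.

1, 2, 3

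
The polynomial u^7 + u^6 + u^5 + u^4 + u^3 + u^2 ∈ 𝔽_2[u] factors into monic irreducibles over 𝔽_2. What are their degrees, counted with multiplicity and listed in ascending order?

Write h(u) = u^7 + u^6 + u^5 + u^4 + u^3 + u^2.
Roots in 𝔽_2: h(0) = 0 → root; h(1) = 0 → root.
Linear factors from roots: (u), (u + 1).
Complete factorization: h(u) = (u + 1)·(u)^2·(u^2 + u + 1)^2.
Factor degrees with multiplicity: 1 + 1 + 1 + 2 + 2 = 7.

1, 1, 1, 2, 2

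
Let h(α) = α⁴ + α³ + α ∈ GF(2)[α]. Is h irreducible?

Check for roots in GF(2): h(0) = 0 → root; h(1) = 1.
h(0) = 0, so (α) divides h(α); h is reducible.

No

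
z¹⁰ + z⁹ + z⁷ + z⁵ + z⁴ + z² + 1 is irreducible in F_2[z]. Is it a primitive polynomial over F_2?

Write f(z) = z¹⁰ + z⁹ + z⁷ + z⁵ + z⁴ + z² + 1.
|GF(2^10)^×| = 2^10 − 1 = 1023. Prime factorization: 1023 = 3·11·31.
f is primitive ⇔ z has order 1023 in GF(2)[z]/(f), i.e. z^(1023/q) ≠ 1 for each prime q | 1023.
z^(341) mod f = z⁶ + z⁴ + z³ + z² + z + 1.
z^(93) mod f = z⁹ + z⁸ + z⁷ + z⁶ + 1.
z^(33) mod f = z⁸ + z⁷ + z⁵ + z².
None equal 1, so z has full order 1023; f is primitive.

Yes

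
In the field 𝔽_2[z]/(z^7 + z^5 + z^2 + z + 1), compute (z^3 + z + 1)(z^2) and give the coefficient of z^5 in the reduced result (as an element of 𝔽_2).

1

Multiply in 𝔽_2[z]: (z^3 + z + 1)·(z^2) = z^5 + z^3 + z^2.
Reduced: z^5 + z^3 + z^2.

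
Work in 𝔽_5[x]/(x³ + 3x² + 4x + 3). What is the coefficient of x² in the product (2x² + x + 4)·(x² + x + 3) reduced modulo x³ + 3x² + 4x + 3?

Multiply in 𝔽_5[x]: (2x² + x + 4)·(x² + x + 3) = 2x⁴ + 3x³ + x² + 2x + 2.
Reduce using x³ ≡ 2x² + x + 2 (mod x³ + 3x² + 4x + 3).
Reduced: 2x² + 3x + 1.

2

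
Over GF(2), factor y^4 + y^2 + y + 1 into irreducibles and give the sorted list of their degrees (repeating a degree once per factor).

1, 3

Write h(y) = y^4 + y^2 + y + 1.
Roots in GF(2): h(0) = 1; h(1) = 0 → root.
Linear factors from roots: (y + 1).
Complete factorization: h(y) = (y + 1)·(y^3 + y^2 + 1).
Factor degrees with multiplicity: 1 + 3 = 4.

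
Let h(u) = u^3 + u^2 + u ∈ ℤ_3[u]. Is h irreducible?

No

Check for roots in ℤ_3: h(0) = 0 → root; h(1) = 0 → root; h(2) = 2.
h(0) = 0, so (u) divides h(u); h is reducible.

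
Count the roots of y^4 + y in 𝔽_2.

Write g(y) = y^4 + y.
Evaluate at each of the 2 elements of 𝔽_2:
g(0) = 0 → root; g(1) = 0 → root.
Roots: {0, 1}.

2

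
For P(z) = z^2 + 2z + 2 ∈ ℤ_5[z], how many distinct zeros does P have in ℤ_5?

2

Evaluate at each of the 5 elements of ℤ_5:
P(0) = 2; P(1) = 0 → root; P(2) = 0 → root; P(3) = 2; P(4) = 1.
Roots: {1, 2}.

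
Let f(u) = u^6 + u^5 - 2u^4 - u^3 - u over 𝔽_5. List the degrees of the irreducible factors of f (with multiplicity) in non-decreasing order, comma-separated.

1, 1, 1, 3

Roots in 𝔽_5: f(0) = 0 → root; f(1) = 3; f(2) = 4; f(3) = 0 → root; f(4) = 0 → root.
Linear factors from roots: (u), (u + 2), (u + 1).
Complete factorization: f(u) = (u)·(u + 1)·(u + 2)·(u^3 - 2u^2 + 2u + 2).
Factor degrees with multiplicity: 1 + 1 + 1 + 3 = 6.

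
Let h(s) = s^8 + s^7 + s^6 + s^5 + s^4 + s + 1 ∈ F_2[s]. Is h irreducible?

Yes

Check for roots in F_2: h(0) = 1; h(1) = 1.
No roots, so no linear factors.
Monic irreducibles of degree 2 over GF(2): s^2 + s + 1.
None of them divide h (all give nonzero remainder).
Monic irreducibles of degree 3 over GF(2): s^3 + s + 1, s^3 + s^2 + 1.
None of them divide h (all give nonzero remainder).
Monic irreducibles of degree 4 over GF(2): s^4 + s + 1, s^4 + s^3 + 1, s^4 + s^3 + s^2 + s + 1.
None of them divide h (all give nonzero remainder).
No irreducible factor of degree ≤ 4 exists, so h is irreducible over GF(2).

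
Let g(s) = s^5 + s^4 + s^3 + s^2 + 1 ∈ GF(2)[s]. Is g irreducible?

Yes

Check for roots in GF(2): g(0) = 1; g(1) = 1.
No roots, so no linear factors.
Monic irreducibles of degree 2 over GF(2): s^2 + s + 1.
None of them divide g (all give nonzero remainder).
No irreducible factor of degree ≤ 2 exists, so g is irreducible over GF(2).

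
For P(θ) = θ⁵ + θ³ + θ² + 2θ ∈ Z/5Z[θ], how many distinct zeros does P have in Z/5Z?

Evaluate at each of the 5 elements of Z/5Z:
P(0) = 0 → root; P(1) = 0 → root; P(2) = 3; P(3) = 0 → root; P(4) = 2.
Roots: {0, 1, 3}.

3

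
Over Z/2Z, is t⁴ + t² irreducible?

No

Write g(t) = t⁴ + t².
Check for roots in Z/2Z: g(0) = 0 → root; g(1) = 0 → root.
g(0) = 0, so (t) divides g(t); g is reducible.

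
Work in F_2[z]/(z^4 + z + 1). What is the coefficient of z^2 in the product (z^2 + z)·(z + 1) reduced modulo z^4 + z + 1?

Multiply in F_2[z]: (z^2 + z)·(z + 1) = z^3 + z.
Reduced: z^3 + z.

0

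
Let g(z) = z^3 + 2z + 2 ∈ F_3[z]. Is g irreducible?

Yes

Check for roots in F_3: g(0) = 2; g(1) = 2; g(2) = 2.
No roots. A degree-3 polynomial over a field with no linear factor is irreducible.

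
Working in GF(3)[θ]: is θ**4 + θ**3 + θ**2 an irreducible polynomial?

Write h(θ) = θ**4 + θ**3 + θ**2.
Check for roots in GF(3): h(0) = 0 → root; h(1) = 0 → root; h(2) = 1.
h(0) = 0, so (θ) divides h(θ); h is reducible.

No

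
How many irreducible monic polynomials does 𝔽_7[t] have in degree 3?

112

Gauss's count: N_{7}(3) = (1/3) Σ_{d|3} μ(3/d)·7^d.
Divisors of 3: 1, 3; μ(3/d) for each: -1, 1.
Σ = − 7^1 + 7^3 = 336.
N = 336/3 = 112.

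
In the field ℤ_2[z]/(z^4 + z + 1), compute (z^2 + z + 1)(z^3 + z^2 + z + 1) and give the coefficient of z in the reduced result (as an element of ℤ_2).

Multiply in ℤ_2[z]: (z^2 + z + 1)·(z^3 + z^2 + z + 1) = z^5 + z^3 + z^2 + 1.
Reduce using z^4 ≡ z + 1 (mod z^4 + z + 1).
Reduced: z^3 + z + 1.

1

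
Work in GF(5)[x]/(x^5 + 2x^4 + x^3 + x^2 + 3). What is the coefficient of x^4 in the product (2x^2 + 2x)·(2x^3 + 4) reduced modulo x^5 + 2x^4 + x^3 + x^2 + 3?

Multiply in GF(5)[x]: (2x^2 + 2x)·(2x^3 + 4) = 4x^5 + 4x^4 + 3x^2 + 3x.
Reduce using x^5 ≡ 3x^4 + 4x^3 + 4x^2 + 2 (mod x^5 + 2x^4 + x^3 + x^2 + 3).
Reduced: x^4 + x^3 + 4x^2 + 3x + 3.

1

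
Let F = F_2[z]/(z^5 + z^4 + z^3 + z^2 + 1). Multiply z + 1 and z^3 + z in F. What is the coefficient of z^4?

Multiply in F_2[z]: (z + 1)·(z^3 + z) = z^4 + z^3 + z^2 + z.
Reduced: z^4 + z^3 + z^2 + z.

1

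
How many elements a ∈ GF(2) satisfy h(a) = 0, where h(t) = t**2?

1

Evaluate at each of the 2 elements of GF(2):
h(0) = 0 → root; h(1) = 1.
Roots: {0}.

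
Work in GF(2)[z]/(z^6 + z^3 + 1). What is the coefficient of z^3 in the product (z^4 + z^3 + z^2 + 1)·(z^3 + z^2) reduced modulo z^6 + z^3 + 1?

1

Multiply in GF(2)[z]: (z^4 + z^3 + z^2 + 1)·(z^3 + z^2) = z^7 + z^4 + z^3 + z^2.
Reduce using z^6 ≡ z^3 + 1 (mod z^6 + z^3 + 1).
Reduced: z^3 + z^2 + z.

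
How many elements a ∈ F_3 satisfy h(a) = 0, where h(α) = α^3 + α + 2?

1

Evaluate at each of the 3 elements of F_3:
h(0) = 2; h(1) = 1; h(2) = 0 → root.
Roots: {2}.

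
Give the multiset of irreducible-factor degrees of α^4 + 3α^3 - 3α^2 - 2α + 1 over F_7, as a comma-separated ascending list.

1, 3

Write g(α) = α^4 + 3α^3 - 3α^2 - 2α + 1.
Linear factors from roots: (α - 1).
Complete factorization: g(α) = (α - 1)·(α^3 - 3α^2 + α - 1).
Factor degrees with multiplicity: 1 + 3 = 4.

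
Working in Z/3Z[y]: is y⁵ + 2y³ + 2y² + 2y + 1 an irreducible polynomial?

Write P(y) = y⁵ + 2y³ + 2y² + 2y + 1.
Check for roots in Z/3Z: P(0) = 1; P(1) = 2; P(2) = 1.
No roots, so no linear factors.
Monic irreducibles of degree 2 over GF(3): y² + 1, y² + y + 2, y² + 2y + 2.
None of them divide P (all give nonzero remainder).
No irreducible factor of degree ≤ 2 exists, so P is irreducible over GF(3).

Yes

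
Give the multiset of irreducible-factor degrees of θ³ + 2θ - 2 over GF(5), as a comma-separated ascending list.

1, 1, 1

Write h(θ) = θ³ + 2θ - 2.
Roots in GF(5): h(0) = 3; h(1) = 1; h(2) = 0 → root; h(3) = 1; h(4) = 0 → root.
Linear factors from roots: (θ - 2), (θ + 1).
Complete factorization: h(θ) = (θ - 2)·(θ + 1)^2.
Factor degrees with multiplicity: 1 + 1 + 1 = 3.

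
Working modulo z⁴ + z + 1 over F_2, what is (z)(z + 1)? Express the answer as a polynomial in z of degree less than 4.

z^2 + z

Multiply in F_2[z]: (z)·(z + 1) = z² + z.
Reduced: z² + z.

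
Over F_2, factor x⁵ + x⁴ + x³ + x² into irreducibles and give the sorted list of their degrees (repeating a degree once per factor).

Write f(x) = x⁵ + x⁴ + x³ + x².
Roots in F_2: f(0) = 0 → root; f(1) = 0 → root.
Linear factors from roots: (x), (x + 1).
Complete factorization: f(x) = (x)^2·(x + 1)^3.
Factor degrees with multiplicity: 1 + 1 + 1 + 1 + 1 = 5.

1, 1, 1, 1, 1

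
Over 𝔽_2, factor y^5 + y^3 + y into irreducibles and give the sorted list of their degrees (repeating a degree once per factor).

Write f(y) = y^5 + y^3 + y.
Roots in 𝔽_2: f(0) = 0 → root; f(1) = 1.
Linear factors from roots: (y).
Complete factorization: f(y) = (y)·(y^2 + y + 1)^2.
Factor degrees with multiplicity: 1 + 2 + 2 = 5.

1, 2, 2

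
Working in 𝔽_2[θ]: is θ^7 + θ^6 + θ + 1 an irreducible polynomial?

No

Write h(θ) = θ^7 + θ^6 + θ + 1.
Check for roots in 𝔽_2: h(0) = 1; h(1) = 0 → root.
h(1) = 0, so (θ − 1) divides h(θ); h is reducible.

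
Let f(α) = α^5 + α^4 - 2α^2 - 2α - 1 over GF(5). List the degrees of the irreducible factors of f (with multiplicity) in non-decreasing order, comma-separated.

1, 2, 2

Roots in GF(5): f(0) = 4; f(1) = 2; f(2) = 0 → root; f(3) = 4; f(4) = 4.
Linear factors from roots: (α - 2).
Complete factorization: f(α) = (α - 2)·(α^2 + α + 1)·(α^2 + 2α - 2).
Factor degrees with multiplicity: 1 + 2 + 2 = 5.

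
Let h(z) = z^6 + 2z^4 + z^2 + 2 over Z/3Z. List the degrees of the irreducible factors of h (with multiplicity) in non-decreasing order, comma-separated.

1, 1, 2, 2

Roots in Z/3Z: h(0) = 2; h(1) = 0 → root; h(2) = 0 → root.
Linear factors from roots: (z + 2), (z + 1).
Complete factorization: h(z) = (z + 1)·(z + 2)·(z^2 + z + 2)·(z^2 + 2z + 2).
Factor degrees with multiplicity: 1 + 1 + 2 + 2 = 6.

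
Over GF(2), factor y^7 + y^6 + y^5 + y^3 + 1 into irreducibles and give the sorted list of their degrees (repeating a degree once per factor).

Write h(y) = y^7 + y^6 + y^5 + y^3 + 1.
Roots in GF(2): h(0) = 1; h(1) = 1.
Complete factorization: h(y) = (y^2 + y + 1)^2·(y^3 + y^2 + 1).
Factor degrees with multiplicity: 2 + 2 + 3 = 7.

2, 2, 3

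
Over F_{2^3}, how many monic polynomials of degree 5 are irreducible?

Gauss's count: N_{8}(5) = (1/5) Σ_{d|5} μ(5/d)·8^d.
Divisors of 5: 1, 5; μ(5/d) for each: -1, 1.
Σ = − 8^1 + 8^5 = 32760.
N = 32760/5 = 6552.

6552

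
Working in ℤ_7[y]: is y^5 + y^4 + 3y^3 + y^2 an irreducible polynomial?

No

Write h(y) = y^5 + y^4 + 3y^3 + y^2.
Check for roots in ℤ_7: h(0) = 0 → root; h(1) = 6; h(2) = 6; h(3) = 1; h(4) = 4; h(5) = 6; h(6) = 5.
h(0) = 0, so (y) divides h(y); h is reducible.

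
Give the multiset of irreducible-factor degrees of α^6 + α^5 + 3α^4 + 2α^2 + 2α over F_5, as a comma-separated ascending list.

Write g(α) = α^6 + α^5 + 3α^4 + 2α^2 + 2α.
Roots in F_5: g(0) = 0 → root; g(1) = 4; g(2) = 1; g(3) = 4; g(4) = 3.
Linear factors from roots: (α).
Complete factorization: g(α) = (α)·(α^2 + 4α + 1)·(α^3 + 2α^2 + 4α + 2).
Factor degrees with multiplicity: 1 + 2 + 3 = 6.

1, 2, 3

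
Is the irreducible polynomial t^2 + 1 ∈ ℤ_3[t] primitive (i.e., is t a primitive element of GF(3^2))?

No

Write f(t) = t^2 + 1.
|GF(3^2)^×| = 3^2 − 1 = 8. Prime factorization: 8 = 2^3.
f is primitive ⇔ t has order 8 in GF(3)[t]/(f), i.e. t^(8/q) ≠ 1 for each prime q | 8.
t^(4) mod f = 1
Since t^(4) = 1, the order of t divides 4 < 8; not primitive.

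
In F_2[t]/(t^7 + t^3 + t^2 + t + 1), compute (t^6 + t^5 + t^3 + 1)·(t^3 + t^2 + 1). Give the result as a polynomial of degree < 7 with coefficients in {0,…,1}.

Multiply in F_2[t]: (t^6 + t^5 + t^3 + 1)·(t^3 + t^2 + 1) = t^9 + t^7 + t^2 + 1.
Reduce using t^7 ≡ t^3 + t^2 + t + 1 (mod t^7 + t^3 + t^2 + t + 1).
Reduced: t^5 + t^4 + t^2 + t.

t^5 + t^4 + t^2 + t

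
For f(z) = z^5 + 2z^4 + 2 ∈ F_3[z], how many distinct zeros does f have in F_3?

1

Evaluate at each of the 3 elements of F_3:
f(0) = 2; f(1) = 2; f(2) = 0 → root.
Roots: {2}.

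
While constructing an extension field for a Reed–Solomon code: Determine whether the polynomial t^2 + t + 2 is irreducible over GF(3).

Write f(t) = t^2 + t + 2.
Check for roots in GF(3): f(0) = 2; f(1) = 1; f(2) = 2.
No roots. A degree-2 polynomial over a field with no linear factor is irreducible.

Yes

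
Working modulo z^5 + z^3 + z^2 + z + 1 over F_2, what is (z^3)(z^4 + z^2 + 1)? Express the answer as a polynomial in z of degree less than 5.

z^4 + z^2

Multiply in F_2[z]: (z^3)·(z^4 + z^2 + 1) = z^7 + z^5 + z^3.
Reduce using z^5 ≡ z^3 + z^2 + z + 1 (mod z^5 + z^3 + z^2 + z + 1).
Reduced: z^4 + z^2.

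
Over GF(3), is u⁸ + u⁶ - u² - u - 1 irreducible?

Write h(u) = u⁸ + u⁶ - u² - u - 1.
Check for roots in GF(3): h(0) = 2; h(1) = 2; h(2) = 1.
No roots, so no linear factors.
Monic irreducibles of degree 2 over GF(3): u² + 1, u² + u - 1, u² - u - 1.
None of them divide h (all give nonzero remainder).
Degree-3 irreducible divisors: test the 8 monic irreducibles of degree 3 over GF(3).
None of them divide h (all give nonzero remainder).
Degree-4 irreducible divisors: test the 18 monic irreducibles of degree 4 over GF(3).
None of them divide h (all give nonzero remainder).
No irreducible factor of degree ≤ 4 exists, so h is irreducible over GF(3).

Yes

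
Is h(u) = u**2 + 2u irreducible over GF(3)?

Check for roots in GF(3): h(0) = 0 → root; h(1) = 0 → root; h(2) = 2.
h(0) = 0, so (u) divides h(u); h is reducible.

No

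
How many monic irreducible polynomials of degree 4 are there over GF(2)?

3

By the necklace-counting formula, N_2(4) = (1/4) Σ_{d|4} μ(4/d)·2^d.
Divisors of 4: 1, 2, 4; μ(4/d) for each: 0, -1, 1.
Σ = − 2^2 + 2^4 = 12.
N = 12/4 = 3.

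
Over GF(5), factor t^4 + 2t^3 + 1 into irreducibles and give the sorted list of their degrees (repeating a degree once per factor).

Write g(t) = t^4 + 2t^3 + 1.
Roots in GF(5): g(0) = 1; g(1) = 4; g(2) = 3; g(3) = 1; g(4) = 0 → root.
Linear factors from roots: (t + 1).
Complete factorization: g(t) = (t + 1)·(t^3 + t^2 + 4t + 1).
Factor degrees with multiplicity: 1 + 3 = 4.

1, 3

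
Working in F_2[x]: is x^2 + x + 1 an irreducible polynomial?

Yes

Write h(x) = x^2 + x + 1.
Check for roots in F_2: h(0) = 1; h(1) = 1.
No roots. A degree-2 polynomial over a field with no linear factor is irreducible.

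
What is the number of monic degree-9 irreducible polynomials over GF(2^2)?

x^(4^9) − x is the product of all monic irreducibles of degree dividing 9; Möbius inversion gives N = (1/9) Σ μ(9/d)·4^d.
Divisors of 9: 1, 3, 9; μ(9/d) for each: 0, -1, 1.
Σ = − 4^3 + 4^9 = 262080.
N = 262080/9 = 29120.

29120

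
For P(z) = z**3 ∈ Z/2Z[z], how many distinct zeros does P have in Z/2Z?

Evaluate at each of the 2 elements of Z/2Z:
P(0) = 0 → root; P(1) = 1.
Roots: {0}.

1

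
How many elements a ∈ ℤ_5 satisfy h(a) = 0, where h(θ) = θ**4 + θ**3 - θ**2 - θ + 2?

1

Evaluate at each of the 5 elements of ℤ_5:
h(0) = 2; h(1) = 2; h(2) = 0 → root; h(3) = 3; h(4) = 2.
Roots: {2}.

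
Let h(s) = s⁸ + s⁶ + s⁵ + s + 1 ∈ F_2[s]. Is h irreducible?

Yes

Check for roots in F_2: h(0) = 1; h(1) = 1.
No roots, so no linear factors.
Monic irreducibles of degree 2 over GF(2): s² + s + 1.
None of them divide h (all give nonzero remainder).
Monic irreducibles of degree 3 over GF(2): s³ + s + 1, s³ + s² + 1.
None of them divide h (all give nonzero remainder).
Monic irreducibles of degree 4 over GF(2): s⁴ + s + 1, s⁴ + s³ + 1, s⁴ + s³ + s² + s + 1.
None of them divide h (all give nonzero remainder).
No irreducible factor of degree ≤ 4 exists, so h is irreducible over GF(2).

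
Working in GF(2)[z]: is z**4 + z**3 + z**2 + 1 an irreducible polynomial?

Write f(z) = z**4 + z**3 + z**2 + 1.
Check for roots in GF(2): f(0) = 1; f(1) = 0 → root.
f(1) = 0, so (z − 1) divides f(z); f is reducible.

No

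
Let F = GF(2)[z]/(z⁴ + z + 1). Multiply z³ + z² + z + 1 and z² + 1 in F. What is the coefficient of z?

Multiply in GF(2)[z]: (z³ + z² + z + 1)·(z² + 1) = z⁵ + z⁴ + z + 1.
Reduce using z⁴ ≡ z + 1 (mod z⁴ + z + 1).
Reduced: z² + z.

1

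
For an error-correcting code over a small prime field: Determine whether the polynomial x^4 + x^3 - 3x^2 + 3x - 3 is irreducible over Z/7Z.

Write P(x) = x^4 + x^3 - 3x^2 + 3x - 3.
Check for roots in Z/7Z: P(0) = 4; P(1) = 6; P(2) = 1; P(3) = 3; P(4) = 1; P(5) = 1; P(6) = 5.
No roots, so no linear factors.
Degree-2 irreducible divisors: test the 21 monic irreducibles of degree 2 over GF(7).
None of them divide P (all give nonzero remainder).
No irreducible factor of degree ≤ 2 exists, so P is irreducible over GF(7).

Yes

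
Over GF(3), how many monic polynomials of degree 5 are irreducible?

48

Gauss's count: N_{3}(5) = (1/5) Σ_{d|5} μ(5/d)·3^d.
Divisors of 5: 1, 5; μ(5/d) for each: -1, 1.
Σ = − 3^1 + 3^5 = 240.
N = 240/5 = 48.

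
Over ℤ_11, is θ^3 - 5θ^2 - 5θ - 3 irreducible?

Write f(θ) = θ^3 - 5θ^2 - 5θ - 3.
Check each element of ℤ_11 for a root: f(0)=8, f(1)=10, f(2)=8, f(3)=8, f(4)=5, f(5)=5, f(6)=3, f(7)=5, f(8)=6, f(9)=1, f(10)=7.
No roots. A degree-3 polynomial over a field with no linear factor is irreducible.

Yes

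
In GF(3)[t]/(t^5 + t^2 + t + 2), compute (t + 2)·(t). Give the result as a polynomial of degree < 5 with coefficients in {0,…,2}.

t^2 + 2t

Multiply in GF(3)[t]: (t + 2)·(t) = t^2 + 2t.
Reduced: t^2 + 2t.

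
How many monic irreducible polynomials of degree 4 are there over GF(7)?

588

By the necklace-counting formula, N_7(4) = (1/4) Σ_{d|4} μ(4/d)·7^d.
Divisors of 4: 1, 2, 4; μ(4/d) for each: 0, -1, 1.
Σ = − 7^2 + 7^4 = 2352.
N = 2352/4 = 588.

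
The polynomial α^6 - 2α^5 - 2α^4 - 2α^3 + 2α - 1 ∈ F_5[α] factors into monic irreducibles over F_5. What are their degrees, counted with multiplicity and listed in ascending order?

1, 1, 2, 2

Write f(α) = α^6 - 2α^5 - 2α^4 - 2α^3 + 2α - 1.
Roots in F_5: f(0) = 4; f(1) = 1; f(2) = 0 → root; f(3) = 2; f(4) = 0 → root.
Linear factors from roots: (α - 2), (α + 1).
Complete factorization: f(α) = (α + 1)·(α - 2)·(α^2 + α + 2)·(α^2 - 2α - 1).
Factor degrees with multiplicity: 1 + 1 + 2 + 2 = 6.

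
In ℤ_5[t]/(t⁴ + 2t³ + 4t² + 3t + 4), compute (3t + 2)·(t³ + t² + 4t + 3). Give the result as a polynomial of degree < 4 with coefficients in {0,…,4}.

Multiply in ℤ_5[t]: (3t + 2)·(t³ + t² + 4t + 3) = 3t⁴ + 4t² + 2t + 1.
Reduce using t⁴ ≡ 3t³ + t² + 2t + 1 (mod t⁴ + 2t³ + 4t² + 3t + 4).
Reduced: 4t³ + 2t² + 3t + 4.

4t^3 + 2t^2 + 3t + 4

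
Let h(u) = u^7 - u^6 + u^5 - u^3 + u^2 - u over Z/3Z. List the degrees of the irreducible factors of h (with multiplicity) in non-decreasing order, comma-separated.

1, 1, 1, 1, 1, 2

Roots in Z/3Z: h(0) = 0 → root; h(1) = 0 → root; h(2) = 0 → root.
Linear factors from roots: (u), (u - 1), (u + 1).
Complete factorization: h(u) = (u)·(u - 1)·(u + 1)^3·(u^2 + 1).
Factor degrees with multiplicity: 1 + 1 + 1 + 1 + 1 + 2 = 7.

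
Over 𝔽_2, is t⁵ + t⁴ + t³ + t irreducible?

No

Write f(t) = t⁵ + t⁴ + t³ + t.
Check for roots in 𝔽_2: f(0) = 0 → root; f(1) = 0 → root.
f(0) = 0, so (t) divides f(t); f is reducible.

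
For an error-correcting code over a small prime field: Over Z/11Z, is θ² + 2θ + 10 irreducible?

Write m(θ) = θ² + 2θ + 10.
Check each element of Z/11Z for a root: m(0)=10, m(1)=2, m(2)=7, m(3)=3, m(4)=1, m(5)=1, m(6)=3, m(7)=7, m(8)=2, m(9)=10, m(10)=9.
No roots. A degree-2 polynomial over a field with no linear factor is irreducible.

Yes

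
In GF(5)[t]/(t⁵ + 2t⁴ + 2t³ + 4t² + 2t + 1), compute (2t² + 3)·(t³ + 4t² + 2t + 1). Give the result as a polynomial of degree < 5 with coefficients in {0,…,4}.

Multiply in GF(5)[t]: (2t² + 3)·(t³ + 4t² + 2t + 1) = 2t⁵ + 3t⁴ + 2t³ + 4t² + t + 3.
Reduce using t⁵ ≡ 3t⁴ + 3t³ + t² + 3t + 4 (mod t⁵ + 2t⁴ + 2t³ + 4t² + 2t + 1).
Reduced: 4t⁴ + 3t³ + t² + 2t + 1.

4t^4 + 3t^3 + t^2 + 2t + 1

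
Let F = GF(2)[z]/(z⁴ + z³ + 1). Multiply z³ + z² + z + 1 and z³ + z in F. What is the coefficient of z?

1

Multiply in GF(2)[z]: (z³ + z² + z + 1)·(z³ + z) = z⁶ + z⁵ + z² + z.
Reduce using z⁴ ≡ z³ + 1 (mod z⁴ + z³ + 1).
Reduced: z.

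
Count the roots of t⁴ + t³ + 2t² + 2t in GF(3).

3

Write f(t) = t⁴ + t³ + 2t² + 2t.
Evaluate at each of the 3 elements of GF(3):
f(0) = 0 → root; f(1) = 0 → root; f(2) = 0 → root.
Roots: {0, 1, 2}.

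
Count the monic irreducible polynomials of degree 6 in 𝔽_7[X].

By the necklace-counting formula, N_7(6) = (1/6) Σ_{d|6} μ(6/d)·7^d.
Divisors of 6: 1, 2, 3, 6; μ(6/d) for each: 1, -1, -1, 1.
Σ = 7^1 − 7^2 − 7^3 + 7^6 = 117264.
N = 117264/6 = 19544.

19544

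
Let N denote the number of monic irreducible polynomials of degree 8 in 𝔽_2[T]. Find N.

30

The number of monic irreducibles of degree 8 over GF(2) is (1/8)·Σ_{d∣8} μ(8/d) 2^d.
Divisors of 8: 1, 2, 4, 8; μ(8/d) for each: 0, 0, -1, 1.
Σ = − 2^4 + 2^8 = 240.
N = 240/8 = 30.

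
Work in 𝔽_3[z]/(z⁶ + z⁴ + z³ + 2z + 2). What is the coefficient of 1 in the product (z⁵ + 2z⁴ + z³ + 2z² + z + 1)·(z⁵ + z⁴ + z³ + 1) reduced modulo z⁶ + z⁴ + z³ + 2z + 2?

2

Multiply in 𝔽_3[z]: (z⁵ + 2z⁴ + z³ + 2z² + z + 1)·(z⁵ + z⁴ + z³ + 1) = z¹⁰ + z⁸ + 2z⁷ + z⁶ + 2z⁵ + z⁴ + 2z³ + 2z² + z + 1.
Reduce using z⁶ ≡ 2z⁴ + 2z³ + z + 1 (mod z⁶ + z⁴ + z³ + 2z + 2).
Reduced: 2z⁵ + z³ + 2.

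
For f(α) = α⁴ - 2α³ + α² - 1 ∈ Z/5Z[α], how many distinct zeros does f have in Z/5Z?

1

Evaluate at each of the 5 elements of Z/5Z:
f(0) = 4; f(1) = 4; f(2) = 3; f(3) = 0 → root; f(4) = 3.
Roots: {3}.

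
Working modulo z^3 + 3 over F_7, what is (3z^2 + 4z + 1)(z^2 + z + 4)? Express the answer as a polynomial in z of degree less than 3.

Multiply in F_7[z]: (3z^2 + 4z + 1)·(z^2 + z + 4) = 3z^4 + 3z^2 + 3z + 4.
Reduce using z^3 ≡ 4 (mod z^3 + 3).
Reduced: 3z^2 + z + 4.

3z^2 + z + 4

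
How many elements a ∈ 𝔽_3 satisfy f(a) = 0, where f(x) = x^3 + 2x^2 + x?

Evaluate at each of the 3 elements of 𝔽_3:
f(0) = 0 → root; f(1) = 1; f(2) = 0 → root.
Roots: {0, 2}.

2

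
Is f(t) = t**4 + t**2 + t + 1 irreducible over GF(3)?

Check for roots in GF(3): f(0) = 1; f(1) = 1; f(2) = 2.
No roots, so no linear factors.
Monic irreducibles of degree 2 over GF(3): t**2 + 1, t**2 + t - 1, t**2 - t - 1.
None of them divide f (all give nonzero remainder).
No irreducible factor of degree ≤ 2 exists, so f is irreducible over GF(3).

Yes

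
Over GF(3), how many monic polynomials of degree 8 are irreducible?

x^(3^8) − x is the product of all monic irreducibles of degree dividing 8; Möbius inversion gives N = (1/8) Σ μ(8/d)·3^d.
Divisors of 8: 1, 2, 4, 8; μ(8/d) for each: 0, 0, -1, 1.
Σ = − 3^4 + 3^8 = 6480.
N = 6480/8 = 810.

810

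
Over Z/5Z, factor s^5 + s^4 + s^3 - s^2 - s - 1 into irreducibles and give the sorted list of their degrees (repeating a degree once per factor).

1, 2, 2

Write g(s) = s^5 + s^4 + s^3 - s^2 - s - 1.
Roots in Z/5Z: g(0) = 4; g(1) = 0 → root; g(2) = 4; g(3) = 3; g(4) = 3.
Linear factors from roots: (s - 1).
Complete factorization: g(s) = (s - 1)·(s^2 + s + 1)^2.
Factor degrees with multiplicity: 1 + 2 + 2 = 5.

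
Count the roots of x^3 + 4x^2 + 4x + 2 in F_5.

Write f(x) = x^3 + 4x^2 + 4x + 2.
Evaluate at each of the 5 elements of F_5:
f(0) = 2; f(1) = 1; f(2) = 4; f(3) = 2; f(4) = 1.
No element is a root.

0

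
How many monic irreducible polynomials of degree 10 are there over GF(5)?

976248

Gauss's count: N_{5}(10) = (1/10) Σ_{d|10} μ(10/d)·5^d.
Divisors of 10: 1, 2, 5, 10; μ(10/d) for each: 1, -1, -1, 1.
Σ = 5^1 − 5^2 − 5^5 + 5^10 = 9762480.
N = 9762480/10 = 976248.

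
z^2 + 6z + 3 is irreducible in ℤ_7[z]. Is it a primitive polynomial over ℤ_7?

Yes

Write f(z) = z^2 + 6z + 3.
|GF(7^2)^×| = 7^2 − 1 = 48. Prime factorization: 48 = 2^4·3.
f is primitive ⇔ z has order 48 in GF(7)[z]/(f), i.e. z^(48/q) ≠ 1 for each prime q | 48.
z^(24) mod f = 6.
z^(16) mod f = 2.
None equal 1, so z has full order 48; f is primitive.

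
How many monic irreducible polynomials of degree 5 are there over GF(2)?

6

The number of monic irreducibles of degree 5 over GF(2) is (1/5)·Σ_{d∣5} μ(5/d) 2^d.
Divisors of 5: 1, 5; μ(5/d) for each: -1, 1.
Σ = − 2^1 + 2^5 = 30.
N = 30/5 = 6.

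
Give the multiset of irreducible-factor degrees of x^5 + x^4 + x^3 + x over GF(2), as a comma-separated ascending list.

Write g(x) = x^5 + x^4 + x^3 + x.
Roots in GF(2): g(0) = 0 → root; g(1) = 0 → root.
Linear factors from roots: (x), (x + 1).
Complete factorization: g(x) = (x)·(x + 1)·(x^3 + x + 1).
Factor degrees with multiplicity: 1 + 1 + 3 = 5.

1, 1, 3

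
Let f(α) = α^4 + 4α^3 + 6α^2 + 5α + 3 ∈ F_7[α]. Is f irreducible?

Check for roots in F_7: f(0) = 3; f(1) = 5; f(2) = 1; f(3) = 2; f(4) = 1; f(5) = 1; f(6) = 1.
No roots, so no linear factors.
Degree-2 irreducible divisors: test the 21 monic irreducibles of degree 2 over GF(7).
None of them divide f (all give nonzero remainder).
No irreducible factor of degree ≤ 2 exists, so f is irreducible over GF(7).

Yes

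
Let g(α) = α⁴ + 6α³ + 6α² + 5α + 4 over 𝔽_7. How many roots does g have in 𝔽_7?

Evaluate at each of the 7 elements of 𝔽_7:
g(0) = 4; g(1) = 1; g(2) = 4; g(3) = 1; g(4) = 4; g(5) = 0 → root; g(6) = 0 → root.
Roots: {5, 6}.

2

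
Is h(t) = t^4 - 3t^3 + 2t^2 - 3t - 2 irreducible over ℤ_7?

No

Check for roots in ℤ_7: h(0) = 5; h(1) = 2; h(2) = 6; h(3) = 0 → root; h(4) = 5; h(5) = 3; h(6) = 0 → root.
h(3) = 0, so (t − 3) divides h(t); h is reducible.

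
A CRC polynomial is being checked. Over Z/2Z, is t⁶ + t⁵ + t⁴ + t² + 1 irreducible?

Write h(t) = t⁶ + t⁵ + t⁴ + t² + 1.
Check for roots in Z/2Z: h(0) = 1; h(1) = 1.
No roots, so no linear factors.
Monic irreducibles of degree 2 over GF(2): t² + t + 1.
None of them divide h (all give nonzero remainder).
Monic irreducibles of degree 3 over GF(2): t³ + t + 1, t³ + t² + 1.
None of them divide h (all give nonzero remainder).
No irreducible factor of degree ≤ 3 exists, so h is irreducible over GF(2).

Yes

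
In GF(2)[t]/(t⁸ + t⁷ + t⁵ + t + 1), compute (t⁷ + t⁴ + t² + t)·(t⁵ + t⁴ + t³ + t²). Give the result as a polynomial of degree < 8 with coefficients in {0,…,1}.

t^6 + t^4 + t^2 + t + 1

Multiply in GF(2)[t]: (t⁷ + t⁴ + t² + t)·(t⁵ + t⁴ + t³ + t²) = t¹² + t¹¹ + t¹⁰ + t⁸ + t⁶ + t³.
Reduce using t⁸ ≡ t⁷ + t⁵ + t + 1 (mod t⁸ + t⁷ + t⁵ + t + 1).
Reduced: t⁶ + t⁴ + t² + t + 1.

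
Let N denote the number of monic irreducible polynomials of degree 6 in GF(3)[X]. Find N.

116

Gauss's count: N_{3}(6) = (1/6) Σ_{d|6} μ(6/d)·3^d.
Divisors of 6: 1, 2, 3, 6; μ(6/d) for each: 1, -1, -1, 1.
Σ = 3^1 − 3^2 − 3^3 + 3^6 = 696.
N = 696/6 = 116.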